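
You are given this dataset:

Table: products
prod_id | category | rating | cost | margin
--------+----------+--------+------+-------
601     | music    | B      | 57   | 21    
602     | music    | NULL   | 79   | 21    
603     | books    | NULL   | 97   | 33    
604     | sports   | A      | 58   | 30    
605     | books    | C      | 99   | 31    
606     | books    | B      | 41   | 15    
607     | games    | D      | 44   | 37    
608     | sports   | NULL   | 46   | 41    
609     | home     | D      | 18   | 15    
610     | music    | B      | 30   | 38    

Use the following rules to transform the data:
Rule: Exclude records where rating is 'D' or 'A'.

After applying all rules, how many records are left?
7

Step 1: Count records to exclude
  - 2 (D) + 1 (A) = 3 records
Step 2: Total records: 10
Step 3: Remaining = 10 - 3 = 7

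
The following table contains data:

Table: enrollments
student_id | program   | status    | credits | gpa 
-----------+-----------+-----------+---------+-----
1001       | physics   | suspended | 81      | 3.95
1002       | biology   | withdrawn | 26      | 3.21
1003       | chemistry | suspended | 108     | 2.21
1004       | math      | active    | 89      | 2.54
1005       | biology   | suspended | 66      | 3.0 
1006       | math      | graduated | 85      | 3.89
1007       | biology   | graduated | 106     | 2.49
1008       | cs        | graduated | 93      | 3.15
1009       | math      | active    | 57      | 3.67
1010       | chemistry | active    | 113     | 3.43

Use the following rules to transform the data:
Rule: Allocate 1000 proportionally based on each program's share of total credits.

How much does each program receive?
biology: 240.29, chemistry: 268.2, cs: 112.86, math: 280.34, physics: 98.3

Step 1: Calculate total credits = 824
Step 2: Calculate each program's proportion:
  biology: 198/824 = 24.03% → 240.29
  chemistry: 221/824 = 26.82% → 268.2
  cs: 93/824 = 11.29% → 112.86
  math: 231/824 = 28.03% → 280.34
  physics: 81/824 = 9.83% → 98.3
Step 3: Verify: sum of allocations ≈ 1000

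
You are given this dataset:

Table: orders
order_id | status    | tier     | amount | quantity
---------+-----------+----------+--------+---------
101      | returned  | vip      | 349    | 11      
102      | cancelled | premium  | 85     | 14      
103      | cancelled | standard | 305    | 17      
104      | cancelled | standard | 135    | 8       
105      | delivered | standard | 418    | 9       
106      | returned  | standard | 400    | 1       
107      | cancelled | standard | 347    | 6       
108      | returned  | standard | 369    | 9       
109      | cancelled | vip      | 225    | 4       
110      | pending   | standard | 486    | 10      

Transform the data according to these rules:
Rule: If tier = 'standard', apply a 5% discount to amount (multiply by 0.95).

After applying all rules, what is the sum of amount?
2996.0

Step 1: Records with tier = 'standard' have total amount = 2460
Step 2: Apply multiplier: 2460 × 0.95 = 2337.0
Step 3: Other records total: 659
Step 4: Final sum = 2337.0 + 659 = 2996.0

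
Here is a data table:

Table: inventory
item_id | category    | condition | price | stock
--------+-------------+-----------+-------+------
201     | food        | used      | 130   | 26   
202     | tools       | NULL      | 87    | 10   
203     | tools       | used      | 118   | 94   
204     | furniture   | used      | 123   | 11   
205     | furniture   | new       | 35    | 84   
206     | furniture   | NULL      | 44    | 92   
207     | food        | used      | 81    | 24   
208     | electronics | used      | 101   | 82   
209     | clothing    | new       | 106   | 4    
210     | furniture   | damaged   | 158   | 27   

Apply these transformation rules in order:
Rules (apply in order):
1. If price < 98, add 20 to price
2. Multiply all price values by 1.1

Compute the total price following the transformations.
1169.3

Step 1: Apply Rule 1 - Add 20 to records with price < 98
  - 4 records affected: 247 + (4 × 20) = 327
  - Unaffected records: 736
  - Sum after Rule 1: 1063
Step 2: Apply Rule 2 - Multiply all by 1.1
  - 1063 × 1.1 = 1169.3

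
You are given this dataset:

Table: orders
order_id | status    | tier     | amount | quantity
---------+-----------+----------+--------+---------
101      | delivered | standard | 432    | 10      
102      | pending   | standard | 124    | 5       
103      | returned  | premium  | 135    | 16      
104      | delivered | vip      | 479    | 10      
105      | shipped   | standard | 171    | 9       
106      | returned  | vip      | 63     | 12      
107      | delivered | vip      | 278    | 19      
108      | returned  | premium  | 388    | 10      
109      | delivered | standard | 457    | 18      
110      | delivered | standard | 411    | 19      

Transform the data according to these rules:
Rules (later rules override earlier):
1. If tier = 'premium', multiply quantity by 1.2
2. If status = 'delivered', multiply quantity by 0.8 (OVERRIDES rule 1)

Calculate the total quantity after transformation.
118.0

Step 1: Rule 2 takes priority for records with status = 'delivered'
  - 5 records: 76 × 0.8 = 60.8
Step 2: Rule 1 applies to remaining records with tier = 'premium'
  - 2 records: 26 × 1.2 = 31.2
Step 3: Other records unchanged: 26
Step 4: Final sum = 60.8 + 31.2 + 26 = 118.0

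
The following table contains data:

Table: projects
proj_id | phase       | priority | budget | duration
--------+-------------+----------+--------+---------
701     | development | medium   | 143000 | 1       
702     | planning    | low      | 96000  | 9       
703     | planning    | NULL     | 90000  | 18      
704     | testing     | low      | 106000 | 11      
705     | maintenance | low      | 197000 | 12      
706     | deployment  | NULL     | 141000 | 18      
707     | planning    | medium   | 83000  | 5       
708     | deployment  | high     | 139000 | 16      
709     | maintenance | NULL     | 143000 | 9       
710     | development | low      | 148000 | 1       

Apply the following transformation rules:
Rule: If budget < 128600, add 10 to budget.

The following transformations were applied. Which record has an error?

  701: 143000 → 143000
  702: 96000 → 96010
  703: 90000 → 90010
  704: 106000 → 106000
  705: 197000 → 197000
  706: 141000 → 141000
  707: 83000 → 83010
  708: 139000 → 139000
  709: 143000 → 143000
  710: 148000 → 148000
Record 704 has an error. The correct transformed value should be 106010, not 106000.

Step 1: Check each record against the rule
Step 2: Record 704 has budget = 106000
Step 3: Since 106000 < 128600, the bonus should have been applied
Step 4: Correct value = 106010, but claimed value = 106000
Conclusion: Record 704 has the error.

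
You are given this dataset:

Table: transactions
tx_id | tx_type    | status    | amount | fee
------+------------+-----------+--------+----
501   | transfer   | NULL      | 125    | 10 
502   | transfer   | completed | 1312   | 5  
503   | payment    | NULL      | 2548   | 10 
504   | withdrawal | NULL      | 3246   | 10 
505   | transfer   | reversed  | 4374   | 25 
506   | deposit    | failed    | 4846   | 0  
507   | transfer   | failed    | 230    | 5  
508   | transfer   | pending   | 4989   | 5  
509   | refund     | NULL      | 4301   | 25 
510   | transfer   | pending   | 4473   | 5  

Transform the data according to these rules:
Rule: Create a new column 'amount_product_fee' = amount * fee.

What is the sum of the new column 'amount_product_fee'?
331085

Step 1: For each record, compute amount * fee
Example calculations:
  125 * 10 = 1250
  1312 * 5 = 6560
  2548 * 10 = 25480
  ...
Step 2: Sum all derived values
Step 3: Total = 331085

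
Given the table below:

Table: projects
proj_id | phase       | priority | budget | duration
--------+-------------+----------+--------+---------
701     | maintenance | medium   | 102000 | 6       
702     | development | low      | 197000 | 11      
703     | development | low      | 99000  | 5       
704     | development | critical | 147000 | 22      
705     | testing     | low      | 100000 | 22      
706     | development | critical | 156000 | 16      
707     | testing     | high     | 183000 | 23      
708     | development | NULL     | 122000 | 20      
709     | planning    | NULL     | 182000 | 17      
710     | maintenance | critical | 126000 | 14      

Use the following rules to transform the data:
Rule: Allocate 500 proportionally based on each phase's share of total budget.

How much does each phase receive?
development: 254.95, maintenance: 80.62, planning: 64.36, testing: 100.07

Step 1: Calculate total budget = 1414000
Step 2: Calculate each phase's proportion:
  development: 721000/1414000 = 50.99% → 254.95
  maintenance: 228000/1414000 = 16.12% → 80.62
  planning: 182000/1414000 = 12.87% → 64.36
  testing: 283000/1414000 = 20.01% → 100.07
Step 3: Verify: sum of allocations ≈ 500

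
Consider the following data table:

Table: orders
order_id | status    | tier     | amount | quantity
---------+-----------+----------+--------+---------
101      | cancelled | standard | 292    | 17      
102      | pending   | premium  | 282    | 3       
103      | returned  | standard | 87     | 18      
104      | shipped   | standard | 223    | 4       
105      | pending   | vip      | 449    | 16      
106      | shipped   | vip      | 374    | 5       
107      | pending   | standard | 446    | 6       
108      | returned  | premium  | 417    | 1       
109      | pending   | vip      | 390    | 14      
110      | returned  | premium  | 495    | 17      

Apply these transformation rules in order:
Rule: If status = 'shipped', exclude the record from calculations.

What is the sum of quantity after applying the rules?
92

Step 1: Identify records where status = 'shipped'
Step 2: The excluded records sum to 9
Step 3: Original total quantity = 101
Step 4: Remaining total = 101 - 9 = 92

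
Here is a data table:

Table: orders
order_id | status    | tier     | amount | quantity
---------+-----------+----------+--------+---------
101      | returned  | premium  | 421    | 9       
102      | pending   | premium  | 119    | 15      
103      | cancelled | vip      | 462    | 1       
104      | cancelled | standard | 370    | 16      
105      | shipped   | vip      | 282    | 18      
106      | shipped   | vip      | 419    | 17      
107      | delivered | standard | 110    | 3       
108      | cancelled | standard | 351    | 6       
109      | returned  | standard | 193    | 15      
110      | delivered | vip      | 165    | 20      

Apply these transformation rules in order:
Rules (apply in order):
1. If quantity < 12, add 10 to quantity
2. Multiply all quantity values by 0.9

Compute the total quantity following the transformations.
144.0

Step 1: Apply Rule 1 - Add 10 to records with quantity < 12
  - 4 records affected: 19 + (4 × 10) = 59
  - Unaffected records: 101
  - Sum after Rule 1: 160
Step 2: Apply Rule 2 - Multiply all by 0.9
  - 160 × 0.9 = 144.0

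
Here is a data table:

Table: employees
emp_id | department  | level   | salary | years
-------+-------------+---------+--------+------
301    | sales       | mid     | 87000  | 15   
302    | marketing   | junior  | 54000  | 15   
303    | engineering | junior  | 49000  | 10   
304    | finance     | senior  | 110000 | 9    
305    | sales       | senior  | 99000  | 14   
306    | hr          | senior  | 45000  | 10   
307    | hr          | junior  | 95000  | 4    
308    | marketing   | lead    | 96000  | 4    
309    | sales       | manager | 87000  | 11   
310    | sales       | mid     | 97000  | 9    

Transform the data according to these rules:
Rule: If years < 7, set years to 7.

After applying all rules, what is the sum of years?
107

Step 1: 2 records have years < 7
Step 2: These records originally summed to 8
Step 3: After setting to minimum: 2 × 7 = 14
Step 4: Unaffected records sum: 93
Step 5: Final sum = 14 + 93 = 107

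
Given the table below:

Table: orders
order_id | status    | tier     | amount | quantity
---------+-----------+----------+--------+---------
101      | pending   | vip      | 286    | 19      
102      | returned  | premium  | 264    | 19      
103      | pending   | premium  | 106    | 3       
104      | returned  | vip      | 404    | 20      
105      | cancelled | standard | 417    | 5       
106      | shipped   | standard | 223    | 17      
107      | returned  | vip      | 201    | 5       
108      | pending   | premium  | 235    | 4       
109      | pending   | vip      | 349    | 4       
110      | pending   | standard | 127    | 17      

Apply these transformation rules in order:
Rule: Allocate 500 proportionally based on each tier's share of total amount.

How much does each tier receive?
premium: 115.81, standard: 146.82, vip: 237.37

Step 1: Calculate total amount = 2612
Step 2: Calculate each tier's proportion:
  premium: 605/2612 = 23.16% → 115.81
  standard: 767/2612 = 29.36% → 146.82
  vip: 1240/2612 = 47.47% → 237.37
Step 3: Verify: sum of allocations ≈ 500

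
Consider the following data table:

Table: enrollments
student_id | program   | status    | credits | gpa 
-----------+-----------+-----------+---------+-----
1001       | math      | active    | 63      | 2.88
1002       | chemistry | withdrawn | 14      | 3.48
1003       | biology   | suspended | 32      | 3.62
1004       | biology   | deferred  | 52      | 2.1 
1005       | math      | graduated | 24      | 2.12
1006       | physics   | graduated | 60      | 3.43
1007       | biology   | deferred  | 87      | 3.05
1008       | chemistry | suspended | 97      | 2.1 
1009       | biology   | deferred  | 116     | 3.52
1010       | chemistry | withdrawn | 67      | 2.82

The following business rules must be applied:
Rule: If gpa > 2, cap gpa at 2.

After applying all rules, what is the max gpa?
2

Step 1: Original maximum gpa = 3.62
Step 2: Apply cap at 2
Step 3: 10 records had gpa > 2 and were capped
Step 4: Maximum after transformation = 2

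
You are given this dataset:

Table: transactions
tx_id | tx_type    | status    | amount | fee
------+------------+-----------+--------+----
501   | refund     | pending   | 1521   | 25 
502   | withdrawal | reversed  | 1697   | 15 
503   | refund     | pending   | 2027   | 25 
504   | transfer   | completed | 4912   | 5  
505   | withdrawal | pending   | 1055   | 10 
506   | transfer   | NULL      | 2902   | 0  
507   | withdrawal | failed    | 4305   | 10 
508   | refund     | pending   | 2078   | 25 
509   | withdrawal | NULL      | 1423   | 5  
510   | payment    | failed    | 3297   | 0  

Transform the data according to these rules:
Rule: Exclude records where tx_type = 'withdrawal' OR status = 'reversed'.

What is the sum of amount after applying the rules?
16737

Step 1: Find records where tx_type = 'withdrawal' OR status = 'reversed'
Step 2: 4 records match, summing to 8480
Step 3: Original sum: 25217
Step 4: Remaining sum = 25217 - 8480 = 16737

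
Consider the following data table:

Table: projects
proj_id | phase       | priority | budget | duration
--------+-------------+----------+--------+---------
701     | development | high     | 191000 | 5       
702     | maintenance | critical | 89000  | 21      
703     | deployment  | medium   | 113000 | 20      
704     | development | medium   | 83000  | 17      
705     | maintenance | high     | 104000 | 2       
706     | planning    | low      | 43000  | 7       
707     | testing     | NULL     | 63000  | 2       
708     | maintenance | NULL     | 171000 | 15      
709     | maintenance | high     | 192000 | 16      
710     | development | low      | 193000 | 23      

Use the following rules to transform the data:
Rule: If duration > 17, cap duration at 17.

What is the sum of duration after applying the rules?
115

Step 1: 3 records have duration > 17
Step 2: These records originally summed to 64
Step 3: After capping: 3 × 17 = 51
Step 4: Unaffected records sum: 64
Step 5: Final sum = 51 + 64 = 115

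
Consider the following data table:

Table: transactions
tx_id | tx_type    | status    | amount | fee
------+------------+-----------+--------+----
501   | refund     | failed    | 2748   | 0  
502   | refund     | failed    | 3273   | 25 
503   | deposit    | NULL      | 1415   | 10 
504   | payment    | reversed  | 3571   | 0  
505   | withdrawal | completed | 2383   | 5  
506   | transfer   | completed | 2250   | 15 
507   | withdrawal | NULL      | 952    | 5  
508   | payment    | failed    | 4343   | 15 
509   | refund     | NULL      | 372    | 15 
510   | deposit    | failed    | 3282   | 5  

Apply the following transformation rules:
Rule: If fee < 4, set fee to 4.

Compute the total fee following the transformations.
103

Step 1: 2 records have fee < 4
Step 2: These records originally summed to 0
Step 3: After setting to minimum: 2 × 4 = 8
Step 4: Unaffected records sum: 95
Step 5: Final sum = 8 + 95 = 103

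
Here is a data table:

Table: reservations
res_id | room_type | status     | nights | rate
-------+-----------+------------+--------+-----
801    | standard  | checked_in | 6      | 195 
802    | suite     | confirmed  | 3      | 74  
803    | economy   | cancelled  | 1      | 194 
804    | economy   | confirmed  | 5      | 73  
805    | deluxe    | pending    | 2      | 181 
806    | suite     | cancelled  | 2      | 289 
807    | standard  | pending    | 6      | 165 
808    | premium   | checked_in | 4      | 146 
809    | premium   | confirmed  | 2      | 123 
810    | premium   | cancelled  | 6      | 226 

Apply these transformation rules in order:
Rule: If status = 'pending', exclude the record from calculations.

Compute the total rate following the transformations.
1320

Step 1: Identify records where status = 'pending'
Step 2: The excluded records sum to 346
Step 3: Original total rate = 1666
Step 4: Remaining total = 1666 - 346 = 1320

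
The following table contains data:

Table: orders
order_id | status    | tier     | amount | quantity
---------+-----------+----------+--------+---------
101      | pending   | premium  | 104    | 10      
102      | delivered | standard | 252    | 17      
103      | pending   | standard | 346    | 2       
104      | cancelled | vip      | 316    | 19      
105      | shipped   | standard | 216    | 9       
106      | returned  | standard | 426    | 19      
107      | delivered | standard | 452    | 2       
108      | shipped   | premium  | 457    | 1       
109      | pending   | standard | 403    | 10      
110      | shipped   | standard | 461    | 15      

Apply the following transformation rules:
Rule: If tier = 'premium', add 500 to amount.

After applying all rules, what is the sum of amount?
4433

Step 1: Count records where tier = 'premium': 2
Step 2: Total bonus added: 2 × 500 = 1000
Step 3: Original sum of amount: 3433
Step 4: Final sum = 3433 + 1000 = 4433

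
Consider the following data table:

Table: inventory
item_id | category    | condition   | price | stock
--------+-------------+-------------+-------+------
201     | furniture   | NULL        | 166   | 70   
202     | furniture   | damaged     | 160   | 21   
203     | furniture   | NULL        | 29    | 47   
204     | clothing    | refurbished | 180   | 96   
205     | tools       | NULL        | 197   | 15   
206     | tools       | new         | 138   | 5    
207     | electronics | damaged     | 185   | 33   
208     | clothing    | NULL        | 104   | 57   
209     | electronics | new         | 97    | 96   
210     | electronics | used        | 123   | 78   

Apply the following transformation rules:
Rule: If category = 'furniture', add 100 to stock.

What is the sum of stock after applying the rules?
818

Step 1: Count records where category = 'furniture': 3
Step 2: Total bonus added: 3 × 100 = 300
Step 3: Original sum of stock: 518
Step 4: Final sum = 518 + 300 = 818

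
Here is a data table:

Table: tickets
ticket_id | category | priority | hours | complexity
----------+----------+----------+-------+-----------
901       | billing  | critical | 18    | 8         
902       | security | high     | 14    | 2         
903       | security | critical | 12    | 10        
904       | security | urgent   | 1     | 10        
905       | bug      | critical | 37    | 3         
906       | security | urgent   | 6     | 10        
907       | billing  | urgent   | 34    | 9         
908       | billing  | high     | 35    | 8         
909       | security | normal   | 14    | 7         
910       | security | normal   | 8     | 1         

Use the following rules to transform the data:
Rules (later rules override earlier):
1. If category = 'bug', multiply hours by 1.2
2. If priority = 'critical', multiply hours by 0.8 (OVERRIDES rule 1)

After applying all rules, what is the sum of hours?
165.6

Step 1: Rule 2 takes priority for records with priority = 'critical'
  - 3 records: 67 × 0.8 = 53.6
Step 2: Rule 1 applies to remaining records with category = 'bug'
  - 0 records: 0 × 1.2 = 0.0
Step 3: Other records unchanged: 112
Step 4: Final sum = 53.6 + 0.0 + 112 = 165.6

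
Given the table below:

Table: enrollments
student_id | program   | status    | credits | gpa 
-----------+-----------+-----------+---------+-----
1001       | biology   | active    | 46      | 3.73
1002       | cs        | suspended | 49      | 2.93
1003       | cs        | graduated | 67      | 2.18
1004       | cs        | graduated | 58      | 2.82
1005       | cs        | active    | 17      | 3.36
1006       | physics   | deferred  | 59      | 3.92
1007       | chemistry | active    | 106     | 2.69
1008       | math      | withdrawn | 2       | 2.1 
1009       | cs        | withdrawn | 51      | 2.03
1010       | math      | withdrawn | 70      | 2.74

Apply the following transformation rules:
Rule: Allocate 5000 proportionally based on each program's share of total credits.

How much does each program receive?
biology: 438.1, chemistry: 1009.52, cs: 2304.76, math: 685.71, physics: 561.9

Step 1: Calculate total credits = 525
Step 2: Calculate each program's proportion:
  biology: 46/525 = 8.76% → 438.1
  chemistry: 106/525 = 20.19% → 1009.52
  cs: 242/525 = 46.10% → 2304.76
  math: 72/525 = 13.71% → 685.71
  physics: 59/525 = 11.24% → 561.9
Step 3: Verify: sum of allocations ≈ 5000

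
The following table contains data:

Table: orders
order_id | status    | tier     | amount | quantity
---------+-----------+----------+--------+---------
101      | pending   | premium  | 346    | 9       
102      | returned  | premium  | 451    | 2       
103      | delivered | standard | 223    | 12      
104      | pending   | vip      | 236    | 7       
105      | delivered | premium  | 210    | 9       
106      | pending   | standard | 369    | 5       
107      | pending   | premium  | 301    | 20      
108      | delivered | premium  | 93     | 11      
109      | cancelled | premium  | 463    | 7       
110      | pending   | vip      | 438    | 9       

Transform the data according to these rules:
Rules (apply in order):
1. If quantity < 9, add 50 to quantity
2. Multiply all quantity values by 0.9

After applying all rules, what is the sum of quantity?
261.9

Step 1: Apply Rule 1 - Add 50 to records with quantity < 9
  - 4 records affected: 21 + (4 × 50) = 221
  - Unaffected records: 70
  - Sum after Rule 1: 291
Step 2: Apply Rule 2 - Multiply all by 0.9
  - 291 × 0.9 = 261.9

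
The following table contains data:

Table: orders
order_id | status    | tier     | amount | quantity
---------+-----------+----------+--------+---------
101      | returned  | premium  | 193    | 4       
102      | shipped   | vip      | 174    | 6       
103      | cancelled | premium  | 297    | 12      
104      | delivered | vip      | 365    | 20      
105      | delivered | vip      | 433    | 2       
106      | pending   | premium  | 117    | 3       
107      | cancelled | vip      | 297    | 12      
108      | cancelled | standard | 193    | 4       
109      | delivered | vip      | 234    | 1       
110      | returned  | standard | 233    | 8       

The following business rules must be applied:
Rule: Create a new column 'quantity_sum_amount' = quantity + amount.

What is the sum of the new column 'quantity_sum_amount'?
2608

Step 1: For each record, compute quantity + amount
Example calculations:
  4 + 193 = 197
  6 + 174 = 180
  12 + 297 = 309
  ...
Step 2: Sum all derived values
Step 3: Total = 2608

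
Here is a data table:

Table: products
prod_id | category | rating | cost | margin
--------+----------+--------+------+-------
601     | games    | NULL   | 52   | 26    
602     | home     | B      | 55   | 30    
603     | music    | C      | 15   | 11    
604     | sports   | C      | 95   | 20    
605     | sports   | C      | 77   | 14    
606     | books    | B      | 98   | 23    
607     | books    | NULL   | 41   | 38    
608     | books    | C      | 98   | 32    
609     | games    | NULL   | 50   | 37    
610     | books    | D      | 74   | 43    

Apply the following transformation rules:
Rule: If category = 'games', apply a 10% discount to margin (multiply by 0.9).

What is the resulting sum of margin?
267.7

Step 1: Records with category = 'games' have total margin = 63
Step 2: Apply multiplier: 63 × 0.9 = 56.7
Step 3: Other records total: 211
Step 4: Final sum = 56.7 + 211 = 267.7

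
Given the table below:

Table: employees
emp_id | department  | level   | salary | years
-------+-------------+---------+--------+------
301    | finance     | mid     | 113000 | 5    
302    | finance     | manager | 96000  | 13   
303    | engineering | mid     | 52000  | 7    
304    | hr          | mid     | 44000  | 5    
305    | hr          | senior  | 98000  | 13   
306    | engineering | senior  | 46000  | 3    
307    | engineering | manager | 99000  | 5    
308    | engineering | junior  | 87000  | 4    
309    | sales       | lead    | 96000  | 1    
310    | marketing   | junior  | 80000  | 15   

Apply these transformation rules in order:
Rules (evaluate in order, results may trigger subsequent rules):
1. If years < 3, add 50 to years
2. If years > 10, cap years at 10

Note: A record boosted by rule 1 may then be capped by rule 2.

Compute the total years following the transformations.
69

Step 1: Apply rule 1 to records with years < 3
  - 1 records get bonus of 50
  - Of these, 1 records then exceed 10 and get capped
Step 2: Apply rule 2 to records with years > 10
  - 3 records (original) are capped
Step 3: Calculate final sum = 69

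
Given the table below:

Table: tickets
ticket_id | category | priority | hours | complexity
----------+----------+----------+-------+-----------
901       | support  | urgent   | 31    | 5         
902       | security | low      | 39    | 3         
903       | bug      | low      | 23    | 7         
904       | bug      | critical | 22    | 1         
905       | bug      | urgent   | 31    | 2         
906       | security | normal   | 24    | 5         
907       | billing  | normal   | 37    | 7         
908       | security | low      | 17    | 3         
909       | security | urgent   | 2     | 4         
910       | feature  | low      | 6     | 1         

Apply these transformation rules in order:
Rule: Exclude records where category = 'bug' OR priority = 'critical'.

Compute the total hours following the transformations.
156

Step 1: Find records where category = 'bug' OR priority = 'critical'
Step 2: 3 records match, summing to 76
Step 3: Original sum: 232
Step 4: Remaining sum = 232 - 76 = 156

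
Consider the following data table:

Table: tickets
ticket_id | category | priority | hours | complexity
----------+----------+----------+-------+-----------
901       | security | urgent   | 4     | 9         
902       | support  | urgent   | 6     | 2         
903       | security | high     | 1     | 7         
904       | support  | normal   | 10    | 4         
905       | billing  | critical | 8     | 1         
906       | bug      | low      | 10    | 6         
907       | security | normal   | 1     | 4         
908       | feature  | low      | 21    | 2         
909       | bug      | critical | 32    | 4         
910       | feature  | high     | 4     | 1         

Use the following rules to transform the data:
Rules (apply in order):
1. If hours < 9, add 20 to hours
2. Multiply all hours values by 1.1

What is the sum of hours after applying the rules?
238.7

Step 1: Apply Rule 1 - Add 20 to records with hours < 9
  - 6 records affected: 24 + (6 × 20) = 144
  - Unaffected records: 73
  - Sum after Rule 1: 217
Step 2: Apply Rule 2 - Multiply all by 1.1
  - 217 × 1.1 = 238.7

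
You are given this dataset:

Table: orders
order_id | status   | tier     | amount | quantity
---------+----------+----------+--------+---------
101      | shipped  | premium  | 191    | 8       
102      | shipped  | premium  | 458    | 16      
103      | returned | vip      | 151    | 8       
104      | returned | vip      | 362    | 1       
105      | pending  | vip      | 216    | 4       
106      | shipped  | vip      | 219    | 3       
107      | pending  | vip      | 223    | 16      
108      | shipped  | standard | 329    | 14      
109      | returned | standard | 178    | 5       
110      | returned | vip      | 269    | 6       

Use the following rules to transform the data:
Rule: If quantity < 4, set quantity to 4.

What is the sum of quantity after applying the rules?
85

Step 1: 2 records have quantity < 4
Step 2: These records originally summed to 4
Step 3: After setting to minimum: 2 × 4 = 8
Step 4: Unaffected records sum: 77
Step 5: Final sum = 8 + 77 = 85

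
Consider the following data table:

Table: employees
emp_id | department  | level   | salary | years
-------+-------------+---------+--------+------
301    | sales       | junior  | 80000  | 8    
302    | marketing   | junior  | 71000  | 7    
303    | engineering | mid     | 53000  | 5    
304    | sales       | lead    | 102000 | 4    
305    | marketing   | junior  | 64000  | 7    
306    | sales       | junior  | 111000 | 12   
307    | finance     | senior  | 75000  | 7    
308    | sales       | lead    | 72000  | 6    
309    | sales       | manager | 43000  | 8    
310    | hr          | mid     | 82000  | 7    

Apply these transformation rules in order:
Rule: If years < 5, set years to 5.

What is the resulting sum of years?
72

Step 1: 1 records have years < 5
Step 2: These records originally summed to 4
Step 3: After setting to minimum: 1 × 5 = 5
Step 4: Unaffected records sum: 67
Step 5: Final sum = 5 + 67 = 72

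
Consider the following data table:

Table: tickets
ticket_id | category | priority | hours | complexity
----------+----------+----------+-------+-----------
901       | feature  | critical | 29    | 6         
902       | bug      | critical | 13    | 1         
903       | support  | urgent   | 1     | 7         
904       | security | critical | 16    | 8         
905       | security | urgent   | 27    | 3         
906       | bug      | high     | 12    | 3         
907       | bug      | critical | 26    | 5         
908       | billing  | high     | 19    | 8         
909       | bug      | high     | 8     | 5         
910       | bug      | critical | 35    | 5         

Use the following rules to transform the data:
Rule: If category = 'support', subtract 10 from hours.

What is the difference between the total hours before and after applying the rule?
10

Step 1: Original sum of hours = 186
Step 2: 1 records have category = 'support'
Step 3: Each affected record changes by -10
Step 4: Total change = 1 × -10 = -10
Step 5: New sum = 186 + -10 = 176
Step 6: Difference = |176 - 186| = 10
        (Sum decreased by 10)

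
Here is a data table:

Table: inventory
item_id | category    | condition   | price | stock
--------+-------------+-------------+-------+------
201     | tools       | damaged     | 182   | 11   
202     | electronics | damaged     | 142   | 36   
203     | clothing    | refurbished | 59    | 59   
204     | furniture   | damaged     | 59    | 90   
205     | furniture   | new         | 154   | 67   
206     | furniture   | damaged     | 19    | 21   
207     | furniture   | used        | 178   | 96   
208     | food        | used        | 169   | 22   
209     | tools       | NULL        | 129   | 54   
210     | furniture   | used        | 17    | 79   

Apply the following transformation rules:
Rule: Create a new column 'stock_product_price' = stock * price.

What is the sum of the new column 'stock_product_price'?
55737

Step 1: For each record, compute stock * price
Example calculations:
  11 * 182 = 2002
  36 * 142 = 5112
  59 * 59 = 3481
  ...
Step 2: Sum all derived values
Step 3: Total = 55737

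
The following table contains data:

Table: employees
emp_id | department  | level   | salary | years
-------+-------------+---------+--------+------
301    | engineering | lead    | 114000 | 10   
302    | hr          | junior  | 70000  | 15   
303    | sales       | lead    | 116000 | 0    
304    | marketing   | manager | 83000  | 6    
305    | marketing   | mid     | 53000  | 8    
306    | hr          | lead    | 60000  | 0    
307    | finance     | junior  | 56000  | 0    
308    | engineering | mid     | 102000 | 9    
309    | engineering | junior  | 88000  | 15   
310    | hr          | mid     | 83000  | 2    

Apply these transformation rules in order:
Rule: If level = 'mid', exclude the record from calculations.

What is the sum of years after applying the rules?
46

Step 1: Identify records where level = 'mid'
Step 2: The excluded records sum to 19
Step 3: Original total years = 65
Step 4: Remaining total = 65 - 19 = 46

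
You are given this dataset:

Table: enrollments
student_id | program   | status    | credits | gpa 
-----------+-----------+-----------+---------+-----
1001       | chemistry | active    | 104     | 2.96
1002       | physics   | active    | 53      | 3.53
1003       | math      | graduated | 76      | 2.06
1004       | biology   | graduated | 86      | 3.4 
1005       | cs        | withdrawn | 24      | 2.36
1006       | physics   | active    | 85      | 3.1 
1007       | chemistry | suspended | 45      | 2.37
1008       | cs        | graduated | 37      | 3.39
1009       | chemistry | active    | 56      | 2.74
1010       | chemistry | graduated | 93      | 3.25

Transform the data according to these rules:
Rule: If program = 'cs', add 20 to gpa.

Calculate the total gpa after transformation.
69.16

Step 1: Count records where program = 'cs': 2
Step 2: Total bonus added: 2 × 20 = 40
Step 3: Original sum of gpa: 29.16
Step 4: Final sum = 29.16 + 40 = 69.16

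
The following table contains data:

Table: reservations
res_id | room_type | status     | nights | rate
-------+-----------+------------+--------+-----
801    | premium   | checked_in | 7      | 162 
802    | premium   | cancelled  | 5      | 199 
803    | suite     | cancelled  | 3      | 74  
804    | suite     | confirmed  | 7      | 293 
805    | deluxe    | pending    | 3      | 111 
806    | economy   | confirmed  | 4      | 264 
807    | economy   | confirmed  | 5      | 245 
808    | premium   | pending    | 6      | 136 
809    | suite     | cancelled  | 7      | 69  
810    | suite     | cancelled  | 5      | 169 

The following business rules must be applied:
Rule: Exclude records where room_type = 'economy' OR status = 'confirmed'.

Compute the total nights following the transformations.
36

Step 1: Find records where room_type = 'economy' OR status = 'confirmed'
Step 2: 3 records match, summing to 16
Step 3: Original sum: 52
Step 4: Remaining sum = 52 - 16 = 36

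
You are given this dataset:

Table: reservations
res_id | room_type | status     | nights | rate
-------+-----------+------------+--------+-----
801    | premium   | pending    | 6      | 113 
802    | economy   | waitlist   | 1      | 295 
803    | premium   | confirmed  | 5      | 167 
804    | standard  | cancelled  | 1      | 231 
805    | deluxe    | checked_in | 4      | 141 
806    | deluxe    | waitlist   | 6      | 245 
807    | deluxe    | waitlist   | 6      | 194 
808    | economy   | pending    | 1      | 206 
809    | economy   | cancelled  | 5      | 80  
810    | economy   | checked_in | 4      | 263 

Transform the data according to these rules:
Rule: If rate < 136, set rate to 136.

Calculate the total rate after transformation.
2014

Step 1: 2 records have rate < 136
Step 2: These records originally summed to 193
Step 3: After setting to minimum: 2 × 136 = 272
Step 4: Unaffected records sum: 1742
Step 5: Final sum = 272 + 1742 = 2014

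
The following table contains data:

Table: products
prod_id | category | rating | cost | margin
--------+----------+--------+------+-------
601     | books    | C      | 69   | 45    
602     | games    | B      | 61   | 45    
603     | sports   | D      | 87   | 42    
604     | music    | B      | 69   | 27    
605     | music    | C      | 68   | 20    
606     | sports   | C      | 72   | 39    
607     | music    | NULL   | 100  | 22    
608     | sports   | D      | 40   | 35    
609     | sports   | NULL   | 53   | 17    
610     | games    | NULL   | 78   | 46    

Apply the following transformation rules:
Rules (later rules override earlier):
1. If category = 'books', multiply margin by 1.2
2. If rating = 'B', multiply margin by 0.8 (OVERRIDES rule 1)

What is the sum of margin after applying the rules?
332.6

Step 1: Rule 2 takes priority for records with rating = 'B'
  - 2 records: 72 × 0.8 = 57.6
Step 2: Rule 1 applies to remaining records with category = 'books'
  - 1 records: 45 × 1.2 = 54.0
Step 3: Other records unchanged: 221
Step 4: Final sum = 57.6 + 54.0 + 221 = 332.6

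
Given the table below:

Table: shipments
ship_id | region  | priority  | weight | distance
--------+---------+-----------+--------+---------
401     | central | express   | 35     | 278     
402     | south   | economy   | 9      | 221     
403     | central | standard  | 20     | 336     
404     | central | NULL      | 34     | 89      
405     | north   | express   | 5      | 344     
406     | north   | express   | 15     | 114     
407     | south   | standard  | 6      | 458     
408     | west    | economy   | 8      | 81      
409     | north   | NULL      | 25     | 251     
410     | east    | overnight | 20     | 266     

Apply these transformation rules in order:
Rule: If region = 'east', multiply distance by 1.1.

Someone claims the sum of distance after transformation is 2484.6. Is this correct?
No, the correct result is 2464.6.

Step 1: Calculate the correct sum after transformation
Step 2: Apply multiplier 1.1 to records where region = 'east'
Step 3: Correct result = 2464.6
Step 4: Claimed result = 2484.6
Step 5: 2464.6 ≠ 2484.6
Conclusion: The claimed result is incorrect. The correct answer is 2464.6.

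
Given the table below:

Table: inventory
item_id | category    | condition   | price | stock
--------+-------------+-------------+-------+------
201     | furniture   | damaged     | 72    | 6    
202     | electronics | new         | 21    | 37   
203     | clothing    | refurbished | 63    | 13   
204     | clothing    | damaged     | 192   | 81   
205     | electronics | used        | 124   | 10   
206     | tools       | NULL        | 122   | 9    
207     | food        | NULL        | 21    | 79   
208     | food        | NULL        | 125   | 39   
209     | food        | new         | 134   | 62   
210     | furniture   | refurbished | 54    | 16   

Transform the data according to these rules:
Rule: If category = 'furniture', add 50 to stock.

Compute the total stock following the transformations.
452

Step 1: Count records where category = 'furniture': 2
Step 2: Total bonus added: 2 × 50 = 100
Step 3: Original sum of stock: 352
Step 4: Final sum = 352 + 100 = 452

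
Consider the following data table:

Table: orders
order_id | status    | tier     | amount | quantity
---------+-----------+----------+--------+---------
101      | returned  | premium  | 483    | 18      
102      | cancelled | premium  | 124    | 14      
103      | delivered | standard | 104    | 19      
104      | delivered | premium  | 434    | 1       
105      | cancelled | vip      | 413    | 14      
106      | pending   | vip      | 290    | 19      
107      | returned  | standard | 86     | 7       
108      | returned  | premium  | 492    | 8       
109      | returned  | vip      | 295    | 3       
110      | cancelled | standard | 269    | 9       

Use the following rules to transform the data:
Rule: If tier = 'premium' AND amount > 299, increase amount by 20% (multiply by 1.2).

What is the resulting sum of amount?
3271.8

Step 1: Find records where tier = 'premium' AND amount > 299
Step 2: 3 records match, summing to 1409
Step 3: After multiplier: 1409 × 1.2 = 1690.8
Step 4: Unaffected records sum: 1581
Step 5: Final sum = 1690.8 + 1581 = 3271.8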